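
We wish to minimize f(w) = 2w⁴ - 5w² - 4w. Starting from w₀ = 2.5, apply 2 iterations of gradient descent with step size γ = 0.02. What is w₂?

0.74478208

f′(w) = 8w³ - 10w - 4
Step 1: f′(2.5) = 96; w₁ = 2.5 − 0.02·96 = 0.58
Step 2: f′(0.58) = -8.239104; w₂ = 0.58 − 0.02·(-8.239104) = 0.74478208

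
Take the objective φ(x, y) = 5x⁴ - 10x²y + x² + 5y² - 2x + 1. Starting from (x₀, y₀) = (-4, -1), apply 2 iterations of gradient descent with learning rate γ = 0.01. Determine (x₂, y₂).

(-171.6506, 10.039)

∇φ = (20x³ - 20xy + 2x - 2, -10x² + 10y)
Step 1: at (-4, -1), ∇φ = (-1370, -170) → (-4, -1) − 0.01·(-1370, -170) = (9.7, 0.7)
Step 2: at (9.7, 0.7), ∇φ = (18135.06, -933.9) → (9.7, 0.7) − 0.01·(18135.06, -933.9) = (-171.6506, 10.039)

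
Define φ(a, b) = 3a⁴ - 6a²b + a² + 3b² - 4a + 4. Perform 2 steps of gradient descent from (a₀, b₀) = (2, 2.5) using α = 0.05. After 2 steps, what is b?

∇φ = (12a³ - 12ab + 2a - 4, -6a² + 6b)
Step 1: at (2, 2.5), ∇φ = (36, -9) → (2, 2.5) − 0.05·(36, -9) = (0.2, 2.95)
Step 2: at (0.2, 2.95), ∇φ = (-10.584, 17.46) → (0.2, 2.95) − 0.05·(-10.584, 17.46) = (0.7292, 2.077)
b = 2.077

2.077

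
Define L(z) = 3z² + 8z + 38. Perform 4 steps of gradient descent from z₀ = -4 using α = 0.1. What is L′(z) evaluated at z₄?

L′(z) = 6z + 8
z₁ = -4 − 0.1·(-16) = -2.4
z₂ = -2.4 − 0.1·(-6.4) = -1.76
z₃ = -1.76 − 0.1·(-2.56) = -1.504
z₄ = -1.504 − 0.1·(-1.024) = -1.4016
L′(z) at (-1.4016) = -0.4096

-0.4096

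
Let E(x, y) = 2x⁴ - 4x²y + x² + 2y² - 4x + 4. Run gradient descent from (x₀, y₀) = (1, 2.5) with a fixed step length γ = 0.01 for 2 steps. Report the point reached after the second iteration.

∇E = (8x³ - 8xy + 2x - 4, -4x² + 4y)
Step 1: at (1, 2.5), ∇E = (-14, 6) → (1, 2.5) − 0.01·(-14, 6) = (1.14, 2.44)
Step 2: at (1.14, 2.44), ∇E = (-12.120448, 4.5616) → (1.14, 2.44) − 0.01·(-12.120448, 4.5616) = (1.26120448, 2.394384)

(1.26120448, 2.394384)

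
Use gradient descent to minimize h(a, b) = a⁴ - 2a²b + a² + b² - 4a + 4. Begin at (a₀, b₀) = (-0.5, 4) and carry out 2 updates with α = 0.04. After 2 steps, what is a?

-0.71264

∇h = (4a³ - 4ab + 2a - 4, -2a² + 2b)
Step 1: at (-0.5, 4), ∇h = (2.5, 7.5) → (-0.5, 4) − 0.04·(2.5, 7.5) = (-0.6, 3.7)
Step 2: at (-0.6, 3.7), ∇h = (2.816, 6.68) → (-0.6, 3.7) − 0.04·(2.816, 6.68) = (-0.71264, 3.4328)
a = -0.71264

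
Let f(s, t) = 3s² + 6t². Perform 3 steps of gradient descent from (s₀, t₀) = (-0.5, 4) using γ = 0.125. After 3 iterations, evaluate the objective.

∇f = (6s, 12t)
(s₁, t₁) = (-0.5, 4) − 0.125·(-3, 48) = (-0.125, -2)
(s₂, t₂) = (-0.125, -2) − 0.125·(-0.75, -24) = (-0.03125, 1)
(s₃, t₃) = (-0.03125, 1) − 0.125·(-0.1875, 12) = (-0.0078125, -0.5)
f(-0.0078125, -0.5) = 1.50018310546875

1.50018310546875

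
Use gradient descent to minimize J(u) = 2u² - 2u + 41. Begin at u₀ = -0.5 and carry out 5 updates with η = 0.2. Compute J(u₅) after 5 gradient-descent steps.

40.5000002048

J′(u) = 4u - 2
u₁ = -0.5 − 0.2·(-4) = 0.3
u₂ = 0.3 − 0.2·(-0.8) = 0.46
u₃ = 0.46 − 0.2·(-0.16) = 0.492
u₄ = 0.492 − 0.2·(-0.032) = 0.4984
u₅ = 0.4984 − 0.2·(-0.0064) = 0.49968
J(0.49968) = 40.5000002048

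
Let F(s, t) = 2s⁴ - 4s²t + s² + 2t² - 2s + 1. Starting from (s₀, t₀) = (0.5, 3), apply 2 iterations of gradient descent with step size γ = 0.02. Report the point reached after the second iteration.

(1.01471616, 2.601408)

∇F = (8s³ - 8st + 2s - 2, -4s² + 4t)
Step 1: at (0.5, 3), ∇F = (-12, 11) → (0.5, 3) − 0.02·(-12, 11) = (0.74, 2.78)
Step 2: at (0.74, 2.78), ∇F = (-13.735808, 8.9296) → (0.74, 2.78) − 0.02·(-13.735808, 8.9296) = (1.01471616, 2.601408)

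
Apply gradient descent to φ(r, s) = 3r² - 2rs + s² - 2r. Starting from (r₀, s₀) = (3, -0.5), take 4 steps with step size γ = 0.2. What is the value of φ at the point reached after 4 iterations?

∇φ = (6r - 2s - 2, -2r + 2s)
Step 1: at (3, -0.5), ∇φ = (17, -7) → (3, -0.5) − 0.2·(17, -7) = (-0.4, 0.9)
Step 2: at (-0.4, 0.9), ∇φ = (-6.2, 2.6) → (-0.4, 0.9) − 0.2·(-6.2, 2.6) = (0.84, 0.38)
Step 3: at (0.84, 0.38), ∇φ = (2.28, -0.92) → (0.84, 0.38) − 0.2·(2.28, -0.92) = (0.384, 0.564)
Step 4: at (0.384, 0.564), ∇φ = (-0.824, 0.36) → (0.384, 0.564) − 0.2·(-0.824, 0.36) = (0.5488, 0.492)
φ(0.5488, 0.492) = -0.49201088

-0.49201088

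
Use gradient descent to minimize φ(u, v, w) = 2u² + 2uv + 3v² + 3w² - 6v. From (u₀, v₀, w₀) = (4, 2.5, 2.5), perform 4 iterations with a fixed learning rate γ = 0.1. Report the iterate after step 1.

(1.9, 0.8, 1)

∇φ = (4u + 2v, 2u + 6v - 6, 6w)
Step 1: at (4, 2.5, 2.5), ∇φ = (21, 17, 15) → (4, 2.5, 2.5) − 0.1·(21, 17, 15) = (1.9, 0.8, 1)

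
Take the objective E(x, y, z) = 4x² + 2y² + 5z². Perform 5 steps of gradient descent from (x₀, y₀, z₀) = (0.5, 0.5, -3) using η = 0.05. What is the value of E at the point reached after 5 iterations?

∇E = (8x, 4y, 10z)
Step 1: at (0.5, 0.5, -3), ∇E = (4, 2, -30) → (0.5, 0.5, -3) − 0.05·(4, 2, -30) = (0.3, 0.4, -1.5)
Step 2: at (0.3, 0.4, -1.5), ∇E = (2.4, 1.6, -15) → (0.3, 0.4, -1.5) − 0.05·(2.4, 1.6, -15) = (0.18, 0.32, -0.75)
Step 3: at (0.18, 0.32, -0.75), ∇E = (1.44, 1.28, -7.5) → (0.18, 0.32, -0.75) − 0.05·(1.44, 1.28, -7.5) = (0.108, 0.256, -0.375)
Step 4: at (0.108, 0.256, -0.375), ∇E = (0.864, 1.024, -3.75) → (0.108, 0.256, -0.375) − 0.05·(0.864, 1.024, -3.75) = (0.0648, 0.2048, -0.1875)
Step 5: at (0.0648, 0.2048, -0.1875), ∇E = (0.5184, 0.8192, -1.875) → (0.0648, 0.2048, -0.1875) − 0.05·(0.5184, 0.8192, -1.875) = (0.03888, 0.16384, -0.09375)
E(0.03888, 0.16384, -0.09375) = 0.1036790213

0.1036790213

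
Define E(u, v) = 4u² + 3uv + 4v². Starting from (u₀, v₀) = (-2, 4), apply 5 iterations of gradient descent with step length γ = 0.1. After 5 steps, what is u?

-0.09376

∇E = (8u + 3v, 3u + 8v)
Step 1: at (-2, 4), ∇E = (-4, 26) → (-2, 4) − 0.1·(-4, 26) = (-1.6, 1.4)
Step 2: at (-1.6, 1.4), ∇E = (-8.6, 6.4) → (-1.6, 1.4) − 0.1·(-8.6, 6.4) = (-0.74, 0.76)
Step 3: at (-0.74, 0.76), ∇E = (-3.64, 3.86) → (-0.74, 0.76) − 0.1·(-3.64, 3.86) = (-0.376, 0.374)
Step 4: at (-0.376, 0.374), ∇E = (-1.886, 1.864) → (-0.376, 0.374) − 0.1·(-1.886, 1.864) = (-0.1874, 0.1876)
Step 5: at (-0.1874, 0.1876), ∇E = (-0.9364, 0.9386) → (-0.1874, 0.1876) − 0.1·(-0.9364, 0.9386) = (-0.09376, 0.09374)
u = -0.09376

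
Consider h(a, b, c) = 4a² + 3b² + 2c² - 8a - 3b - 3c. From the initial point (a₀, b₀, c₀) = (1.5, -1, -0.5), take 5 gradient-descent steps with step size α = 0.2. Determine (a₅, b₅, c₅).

∇h = (8a - 8, 6b - 3, 4c - 3)
Step 1: at (1.5, -1, -0.5), ∇h = (4, -9, -5) → (1.5, -1, -0.5) − 0.2·(4, -9, -5) = (0.7, 0.8, 0.5)
Step 2: at (0.7, 0.8, 0.5), ∇h = (-2.4, 1.8, -1) → (0.7, 0.8, 0.5) − 0.2·(-2.4, 1.8, -1) = (1.18, 0.44, 0.7)
Step 3: at (1.18, 0.44, 0.7), ∇h = (1.44, -0.36, -0.2) → (1.18, 0.44, 0.7) − 0.2·(1.44, -0.36, -0.2) = (0.892, 0.512, 0.74)
Step 4: at (0.892, 0.512, 0.74), ∇h = (-0.864, 0.072, -0.04) → (0.892, 0.512, 0.74) − 0.2·(-0.864, 0.072, -0.04) = (1.0648, 0.4976, 0.748)
Step 5: at (1.0648, 0.4976, 0.748), ∇h = (0.5184, -0.0144, -0.008) → (1.0648, 0.4976, 0.748) − 0.2·(0.5184, -0.0144, -0.008) = (0.96112, 0.50048, 0.7496)

(0.96112, 0.50048, 0.7496)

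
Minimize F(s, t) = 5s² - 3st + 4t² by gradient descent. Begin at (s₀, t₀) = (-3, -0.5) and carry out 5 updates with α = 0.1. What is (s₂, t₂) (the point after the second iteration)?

(-0.3, -0.245)

∇F = (10s - 3t, -3s + 8t)
Step 1: at (-3, -0.5), ∇F = (-28.5, 5) → (-3, -0.5) − 0.1·(-28.5, 5) = (-0.15, -1)
Step 2: at (-0.15, -1), ∇F = (1.5, -7.55) → (-0.15, -1) − 0.1·(1.5, -7.55) = (-0.3, -0.245)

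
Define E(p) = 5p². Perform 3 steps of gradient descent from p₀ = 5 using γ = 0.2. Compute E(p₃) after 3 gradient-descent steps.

E′(p) = 10p
p₁ = 5 − 0.2·50 = -5
p₂ = -5 − 0.2·(-50) = 5
p₃ = 5 − 0.2·50 = -5
E(-5) = 125

125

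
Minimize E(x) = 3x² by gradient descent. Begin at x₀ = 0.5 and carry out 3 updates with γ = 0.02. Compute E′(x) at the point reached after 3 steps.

E′(x) = 6x
Step 1: E′(0.5) = 3; x₁ = 0.5 − 0.02·3 = 0.44
Step 2: E′(0.44) = 2.64; x₂ = 0.44 − 0.02·2.64 = 0.3872
Step 3: E′(0.3872) = 2.3232; x₃ = 0.3872 − 0.02·2.3232 = 0.340736
E′(x) at (0.340736) = 2.044416

2.044416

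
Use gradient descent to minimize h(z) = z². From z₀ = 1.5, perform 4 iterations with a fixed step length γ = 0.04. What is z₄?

1.07458944

h′(z) = 2z
Step 1: h′(1.5) = 3; z₁ = 1.5 − 0.04·3 = 1.38
Step 2: h′(1.38) = 2.76; z₂ = 1.38 − 0.04·2.76 = 1.2696
Step 3: h′(1.2696) = 2.5392; z₃ = 1.2696 − 0.04·2.5392 = 1.168032
Step 4: h′(1.168032) = 2.336064; z₄ = 1.168032 − 0.04·2.336064 = 1.07458944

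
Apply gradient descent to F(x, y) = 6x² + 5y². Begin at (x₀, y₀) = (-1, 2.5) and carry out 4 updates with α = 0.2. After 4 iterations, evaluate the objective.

∇F = (12x, 10y)
(x₁, y₁) = (-1, 2.5) − 0.2·(-12, 25) = (1.4, -2.5)
(x₂, y₂) = (1.4, -2.5) − 0.2·(16.8, -25) = (-1.96, 2.5)
(x₃, y₃) = (-1.96, 2.5) − 0.2·(-23.52, 25) = (2.744, -2.5)
(x₄, y₄) = (2.744, -2.5) − 0.2·(32.928, -25) = (-3.8416, 2.5)
F(-3.8416, 2.5) = 119.79734336

119.79734336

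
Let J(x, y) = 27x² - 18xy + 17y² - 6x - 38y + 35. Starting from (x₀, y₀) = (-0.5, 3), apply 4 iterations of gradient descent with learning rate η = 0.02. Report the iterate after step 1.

(1.24, 1.54)

∇J = (54x - 18y - 6, -18x + 34y - 38)
(x₁, y₁) = (-0.5, 3) − 0.02·(-87, 73) = (1.24, 1.54)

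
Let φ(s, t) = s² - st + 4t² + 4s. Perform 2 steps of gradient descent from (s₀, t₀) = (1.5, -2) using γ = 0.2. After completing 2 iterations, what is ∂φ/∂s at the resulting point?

∇φ = (2s - t + 4, -s + 8t)
Step 1: at (1.5, -2), ∇φ = (9, -17.5) → (1.5, -2) − 0.2·(9, -17.5) = (-0.3, 1.5)
Step 2: at (-0.3, 1.5), ∇φ = (1.9, 12.3) → (-0.3, 1.5) − 0.2·(1.9, 12.3) = (-0.68, -0.96)
∂φ/∂s at (-0.68, -0.96) = 3.6

3.6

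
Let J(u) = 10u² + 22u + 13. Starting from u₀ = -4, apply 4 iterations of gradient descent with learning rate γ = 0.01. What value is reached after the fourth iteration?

-2.28784

J′(u) = 20u + 22
Step 1: J′(-4) = -58; u₁ = -4 − 0.01·(-58) = -3.42
Step 2: J′(-3.42) = -46.4; u₂ = -3.42 − 0.01·(-46.4) = -2.956
Step 3: J′(-2.956) = -37.12; u₃ = -2.956 − 0.01·(-37.12) = -2.5848
Step 4: J′(-2.5848) = -29.696; u₄ = -2.5848 − 0.01·(-29.696) = -2.28784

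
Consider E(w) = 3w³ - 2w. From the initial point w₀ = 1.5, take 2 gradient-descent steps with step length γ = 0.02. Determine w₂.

0.9431195

E′(w) = 9w² - 2
w₁ = 1.5 − 0.02·18.25 = 1.135
w₂ = 1.135 − 0.02·9.594025 = 0.9431195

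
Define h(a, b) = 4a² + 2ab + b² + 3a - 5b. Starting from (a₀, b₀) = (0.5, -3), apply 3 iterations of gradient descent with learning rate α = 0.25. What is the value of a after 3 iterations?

-0.4375

∇h = (8a + 2b + 3, 2a + 2b - 5)
(a₁, b₁) = (0.5, -3) − 0.25·(1, -10) = (0.25, -0.5)
(a₂, b₂) = (0.25, -0.5) − 0.25·(4, -5.5) = (-0.75, 0.875)
(a₃, b₃) = (-0.75, 0.875) − 0.25·(-1.25, -4.75) = (-0.4375, 2.0625)
a = -0.4375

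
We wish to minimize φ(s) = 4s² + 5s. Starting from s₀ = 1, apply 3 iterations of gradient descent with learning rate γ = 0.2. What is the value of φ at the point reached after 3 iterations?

-1.069696

φ′(s) = 8s + 5
Step 1: φ′(1) = 13; s₁ = 1 − 0.2·13 = -1.6
Step 2: φ′(-1.6) = -7.8; s₂ = -1.6 − 0.2·(-7.8) = -0.04
Step 3: φ′(-0.04) = 4.68; s₃ = -0.04 − 0.2·4.68 = -0.976
φ(-0.976) = -1.069696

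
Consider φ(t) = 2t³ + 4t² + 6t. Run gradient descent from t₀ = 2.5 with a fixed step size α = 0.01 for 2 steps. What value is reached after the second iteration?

1.4471065

φ′(t) = 6t² + 8t + 6
Step 1: φ′(2.5) = 63.5; t₁ = 2.5 − 0.01·63.5 = 1.865
Step 2: φ′(1.865) = 41.78935; t₂ = 1.865 − 0.01·41.78935 = 1.4471065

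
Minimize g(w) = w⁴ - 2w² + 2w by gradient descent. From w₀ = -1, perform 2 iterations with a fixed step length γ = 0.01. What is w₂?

-1.03835168

g′(w) = 4w³ - 4w + 2
Step 1: g′(-1) = 2; w₁ = -1 − 0.01·2 = -1.02
Step 2: g′(-1.02) = 1.835168; w₂ = -1.02 − 0.01·1.835168 = -1.03835168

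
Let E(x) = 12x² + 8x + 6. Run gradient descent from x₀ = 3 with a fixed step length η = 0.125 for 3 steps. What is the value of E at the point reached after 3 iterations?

8538

E′(x) = 24x + 8
x₁ = 3 − 0.125·80 = -7
x₂ = -7 − 0.125·(-160) = 13
x₃ = 13 − 0.125·320 = -27
E(-27) = 8538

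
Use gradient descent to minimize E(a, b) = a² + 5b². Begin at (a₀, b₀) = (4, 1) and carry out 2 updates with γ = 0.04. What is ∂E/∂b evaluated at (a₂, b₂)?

3.6

∇E = (2a, 10b)
Step 1: at (4, 1), ∇E = (8, 10) → (4, 1) − 0.04·(8, 10) = (3.68, 0.6)
Step 2: at (3.68, 0.6), ∇E = (7.36, 6) → (3.68, 0.6) − 0.04·(7.36, 6) = (3.3856, 0.36)
∂E/∂b at (3.3856, 0.36) = 3.6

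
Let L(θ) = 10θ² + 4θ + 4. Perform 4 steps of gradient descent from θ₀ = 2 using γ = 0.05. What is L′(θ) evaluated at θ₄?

0

L′(θ) = 20θ + 4
Step 1: L′(2) = 44; θ₁ = 2 − 0.05·44 = -0.2
Step 2: L′(-0.2) = 0; θ₂ = -0.2 − 0.05·0 = -0.2
Step 3: L′(-0.2) = 0; θ₃ = -0.2 − 0.05·0 = -0.2
Step 4: L′(-0.2) = 0; θ₄ = -0.2 − 0.05·0 = -0.2
L′(θ) at (-0.2) = 0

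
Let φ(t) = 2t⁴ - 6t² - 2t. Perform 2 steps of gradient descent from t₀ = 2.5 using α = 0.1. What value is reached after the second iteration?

φ′(t) = 8t³ - 12t - 2
t₁ = 2.5 − 0.1·93 = -6.8
t₂ = -6.8 − 0.1·(-2435.856) = 236.7856

236.7856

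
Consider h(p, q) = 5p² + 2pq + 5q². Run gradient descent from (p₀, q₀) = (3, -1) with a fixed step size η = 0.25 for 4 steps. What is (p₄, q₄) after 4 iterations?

(18, 14)

∇h = (10p + 2q, 2p + 10q)
(p₁, q₁) = (3, -1) − 0.25·(28, -4) = (-4, 0)
(p₂, q₂) = (-4, 0) − 0.25·(-40, -8) = (6, 2)
(p₃, q₃) = (6, 2) − 0.25·(64, 32) = (-10, -6)
(p₄, q₄) = (-10, -6) − 0.25·(-112, -80) = (18, 14)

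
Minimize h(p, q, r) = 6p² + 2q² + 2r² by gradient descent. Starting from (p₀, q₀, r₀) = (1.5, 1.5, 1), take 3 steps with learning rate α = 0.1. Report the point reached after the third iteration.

∇h = (12p, 4q, 4r)
Step 1: at (1.5, 1.5, 1), ∇h = (18, 6, 4) → (1.5, 1.5, 1) − 0.1·(18, 6, 4) = (-0.3, 0.9, 0.6)
Step 2: at (-0.3, 0.9, 0.6), ∇h = (-3.6, 3.6, 2.4) → (-0.3, 0.9, 0.6) − 0.1·(-3.6, 3.6, 2.4) = (0.06, 0.54, 0.36)
Step 3: at (0.06, 0.54, 0.36), ∇h = (0.72, 2.16, 1.44) → (0.06, 0.54, 0.36) − 0.1·(0.72, 2.16, 1.44) = (-0.012, 0.324, 0.216)

(-0.012, 0.324, 0.216)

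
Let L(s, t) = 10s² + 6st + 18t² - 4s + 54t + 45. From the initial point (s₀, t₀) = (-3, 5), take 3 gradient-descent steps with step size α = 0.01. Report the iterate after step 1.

∇L = (20s + 6t - 4, 6s + 36t + 54)
(s₁, t₁) = (-3, 5) − 0.01·(-34, 216) = (-2.66, 2.84)

(-2.66, 2.84)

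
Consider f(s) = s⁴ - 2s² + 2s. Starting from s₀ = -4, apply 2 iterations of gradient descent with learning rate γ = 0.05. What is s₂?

f′(s) = 4s³ - 4s + 2
Step 1: f′(-4) = -238; s₁ = -4 − 0.05·(-238) = 7.9
Step 2: f′(7.9) = 1942.556; s₂ = 7.9 − 0.05·1942.556 = -89.2278

-89.2278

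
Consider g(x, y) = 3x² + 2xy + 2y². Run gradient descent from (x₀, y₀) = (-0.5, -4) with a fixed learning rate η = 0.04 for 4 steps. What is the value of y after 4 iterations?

-2.010368

∇g = (6x + 2y, 2x + 4y)
(x₁, y₁) = (-0.5, -4) − 0.04·(-11, -17) = (-0.06, -3.32)
(x₂, y₂) = (-0.06, -3.32) − 0.04·(-7, -13.4) = (0.22, -2.784)
(x₃, y₃) = (0.22, -2.784) − 0.04·(-4.248, -10.696) = (0.38992, -2.35616)
(x₄, y₄) = (0.38992, -2.35616) − 0.04·(-2.3728, -8.6448) = (0.484832, -2.010368)
y = -2.010368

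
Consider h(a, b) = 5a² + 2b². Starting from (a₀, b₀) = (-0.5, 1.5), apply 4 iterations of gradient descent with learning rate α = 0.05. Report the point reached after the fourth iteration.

∇h = (10a, 4b)
Step 1: at (-0.5, 1.5), ∇h = (-5, 6) → (-0.5, 1.5) − 0.05·(-5, 6) = (-0.25, 1.2)
Step 2: at (-0.25, 1.2), ∇h = (-2.5, 4.8) → (-0.25, 1.2) − 0.05·(-2.5, 4.8) = (-0.125, 0.96)
Step 3: at (-0.125, 0.96), ∇h = (-1.25, 3.84) → (-0.125, 0.96) − 0.05·(-1.25, 3.84) = (-0.0625, 0.768)
Step 4: at (-0.0625, 0.768), ∇h = (-0.625, 3.072) → (-0.0625, 0.768) − 0.05·(-0.625, 3.072) = (-0.03125, 0.6144)

(-0.03125, 0.6144)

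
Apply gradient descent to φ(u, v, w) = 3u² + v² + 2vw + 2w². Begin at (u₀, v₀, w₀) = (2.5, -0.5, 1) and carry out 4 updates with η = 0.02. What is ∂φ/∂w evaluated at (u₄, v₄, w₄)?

2.04108288

∇φ = (6u, 2v + 2w, 2v + 4w)
(u₁, v₁, w₁) = (2.5, -0.5, 1) − 0.02·(15, 1, 3) = (2.2, -0.52, 0.94)
(u₂, v₂, w₂) = (2.2, -0.52, 0.94) − 0.02·(13.2, 0.84, 2.72) = (1.936, -0.5368, 0.8856)
(u₃, v₃, w₃) = (1.936, -0.5368, 0.8856) − 0.02·(11.616, 0.6976, 2.4688) = (1.70368, -0.550752, 0.836224)
(u₄, v₄, w₄) = (1.70368, -0.550752, 0.836224) − 0.02·(10.22208, 0.570944, 2.243392) = (1.4992384, -0.56217088, 0.79135616)
∂φ/∂w at (1.4992384, -0.56217088, 0.79135616) = 2.04108288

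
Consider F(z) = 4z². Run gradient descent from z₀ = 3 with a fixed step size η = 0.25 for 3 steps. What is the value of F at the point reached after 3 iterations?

36

F′(z) = 8z
z₁ = 3 − 0.25·24 = -3
z₂ = -3 − 0.25·(-24) = 3
z₃ = 3 − 0.25·24 = -3
F(-3) = 36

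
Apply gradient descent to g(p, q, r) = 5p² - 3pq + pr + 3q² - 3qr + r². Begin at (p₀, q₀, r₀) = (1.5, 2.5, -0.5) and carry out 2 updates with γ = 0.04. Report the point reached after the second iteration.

(0.9832, 1.6552, -0.0088)

∇g = (10p - 3q + r, -3p + 6q - 3r, p - 3q + 2r)
(p₁, q₁, r₁) = (1.5, 2.5, -0.5) − 0.04·(7, 12, -7) = (1.22, 2.02, -0.22)
(p₂, q₂, r₂) = (1.22, 2.02, -0.22) − 0.04·(5.92, 9.12, -5.28) = (0.9832, 1.6552, -0.0088)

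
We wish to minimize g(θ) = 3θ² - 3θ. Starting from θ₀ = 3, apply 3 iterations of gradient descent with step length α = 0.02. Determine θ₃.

2.20368

g′(θ) = 6θ - 3
Step 1: g′(3) = 15; θ₁ = 3 − 0.02·15 = 2.7
Step 2: g′(2.7) = 13.2; θ₂ = 2.7 − 0.02·13.2 = 2.436
Step 3: g′(2.436) = 11.616; θ₃ = 2.436 − 0.02·11.616 = 2.20368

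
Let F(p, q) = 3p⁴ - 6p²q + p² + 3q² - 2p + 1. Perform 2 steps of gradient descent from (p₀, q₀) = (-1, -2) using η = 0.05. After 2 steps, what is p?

-0.26

∇F = (12p³ - 12pq + 2p - 2, -6p² + 6q)
(p₁, q₁) = (-1, -2) − 0.05·(-40, -18) = (1, -1.1)
(p₂, q₂) = (1, -1.1) − 0.05·(25.2, -12.6) = (-0.26, -0.47)
p = -0.26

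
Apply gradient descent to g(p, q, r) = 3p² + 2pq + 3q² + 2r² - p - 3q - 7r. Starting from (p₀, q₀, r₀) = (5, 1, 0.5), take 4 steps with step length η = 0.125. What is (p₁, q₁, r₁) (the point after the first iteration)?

∇g = (6p + 2q - 1, 2p + 6q - 3, 4r - 7)
(p₁, q₁, r₁) = (5, 1, 0.5) − 0.125·(31, 13, -5) = (1.125, -0.625, 1.125)

(1.125, -0.625, 1.125)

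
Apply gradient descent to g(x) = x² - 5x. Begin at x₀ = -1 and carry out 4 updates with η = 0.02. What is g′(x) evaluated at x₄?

-5.94542592

g′(x) = 2x - 5
x₁ = -1 − 0.02·(-7) = -0.86
x₂ = -0.86 − 0.02·(-6.72) = -0.7256
x₃ = -0.7256 − 0.02·(-6.4512) = -0.596576
x₄ = -0.596576 − 0.02·(-6.193152) = -0.47271296
g′(x) at (-0.47271296) = -5.94542592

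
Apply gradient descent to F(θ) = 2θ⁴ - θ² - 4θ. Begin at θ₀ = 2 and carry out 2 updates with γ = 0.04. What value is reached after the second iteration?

F′(θ) = 8θ³ - 2θ - 4
Step 1: F′(2) = 56; θ₁ = 2 − 0.04·56 = -0.24
Step 2: F′(-0.24) = -3.630592; θ₂ = -0.24 − 0.04·(-3.630592) = -0.09477632

-0.09477632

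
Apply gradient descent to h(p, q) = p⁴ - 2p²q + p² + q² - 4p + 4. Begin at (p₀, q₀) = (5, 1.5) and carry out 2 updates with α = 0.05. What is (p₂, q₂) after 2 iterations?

(1297.7384, 38.809)

∇h = (4p³ - 4pq + 2p - 4, -2p² + 2q)
(p₁, q₁) = (5, 1.5) − 0.05·(476, -47) = (-18.8, 3.85)
(p₂, q₂) = (-18.8, 3.85) − 0.05·(-26330.768, -699.18) = (1297.7384, 38.809)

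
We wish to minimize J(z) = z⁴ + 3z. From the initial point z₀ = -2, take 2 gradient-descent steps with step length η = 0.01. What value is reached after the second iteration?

J′(z) = 4z³ + 3
z₁ = -2 − 0.01·(-29) = -1.71
z₂ = -1.71 − 0.01·(-17.000844) = -1.53999156

-1.53999156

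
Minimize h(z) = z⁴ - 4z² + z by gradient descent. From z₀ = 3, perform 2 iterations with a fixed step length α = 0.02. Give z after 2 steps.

1.31224

h′(z) = 4z³ - 8z + 1
z₁ = 3 − 0.02·85 = 1.3
z₂ = 1.3 − 0.02·(-0.612) = 1.31224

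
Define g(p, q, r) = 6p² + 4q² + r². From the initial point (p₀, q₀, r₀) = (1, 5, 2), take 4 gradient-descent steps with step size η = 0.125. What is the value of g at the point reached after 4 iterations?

0.42388916015625

∇g = (12p, 8q, 2r)
(p₁, q₁, r₁) = (1, 5, 2) − 0.125·(12, 40, 4) = (-0.5, 0, 1.5)
(p₂, q₂, r₂) = (-0.5, 0, 1.5) − 0.125·(-6, 0, 3) = (0.25, 0, 1.125)
(p₃, q₃, r₃) = (0.25, 0, 1.125) − 0.125·(3, 0, 2.25) = (-0.125, 0, 0.84375)
(p₄, q₄, r₄) = (-0.125, 0, 0.84375) − 0.125·(-1.5, 0, 1.6875) = (0.0625, 0, 0.6328125)
g(0.0625, 0, 0.6328125) = 0.42388916015625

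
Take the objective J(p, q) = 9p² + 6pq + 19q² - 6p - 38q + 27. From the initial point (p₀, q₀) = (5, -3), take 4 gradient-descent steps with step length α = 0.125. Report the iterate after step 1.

(-3.25, 12.25)

∇J = (18p + 6q - 6, 6p + 38q - 38)
(p₁, q₁) = (5, -3) − 0.125·(66, -122) = (-3.25, 12.25)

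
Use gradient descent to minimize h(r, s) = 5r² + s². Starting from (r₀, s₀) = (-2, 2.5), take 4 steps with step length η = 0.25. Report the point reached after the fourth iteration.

∇h = (10r, 2s)
(r₁, s₁) = (-2, 2.5) − 0.25·(-20, 5) = (3, 1.25)
(r₂, s₂) = (3, 1.25) − 0.25·(30, 2.5) = (-4.5, 0.625)
(r₃, s₃) = (-4.5, 0.625) − 0.25·(-45, 1.25) = (6.75, 0.3125)
(r₄, s₄) = (6.75, 0.3125) − 0.25·(67.5, 0.625) = (-10.125, 0.15625)

(-10.125, 0.15625)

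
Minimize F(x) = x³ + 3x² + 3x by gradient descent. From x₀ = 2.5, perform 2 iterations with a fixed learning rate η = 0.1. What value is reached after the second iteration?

-1.1841875

F′(x) = 3x² + 6x + 3
Step 1: F′(2.5) = 36.75; x₁ = 2.5 − 0.1·36.75 = -1.175
Step 2: F′(-1.175) = 0.091875; x₂ = -1.175 − 0.1·0.091875 = -1.1841875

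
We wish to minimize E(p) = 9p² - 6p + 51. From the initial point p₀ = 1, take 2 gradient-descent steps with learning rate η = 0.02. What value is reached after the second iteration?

0.6064

E′(p) = 18p - 6
p₁ = 1 − 0.02·12 = 0.76
p₂ = 0.76 − 0.02·7.68 = 0.6064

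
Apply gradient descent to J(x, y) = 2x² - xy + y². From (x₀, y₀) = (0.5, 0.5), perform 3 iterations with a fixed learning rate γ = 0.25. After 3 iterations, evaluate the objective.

∇J = (4x - y, -x + 2y)
(x₁, y₁) = (0.5, 0.5) − 0.25·(1.5, 0.5) = (0.125, 0.375)
(x₂, y₂) = (0.125, 0.375) − 0.25·(0.125, 0.625) = (0.09375, 0.21875)
(x₃, y₃) = (0.09375, 0.21875) − 0.25·(0.15625, 0.34375) = (0.0546875, 0.1328125)
J(0.0546875, 0.1328125) = 0.016357421875

0.016357421875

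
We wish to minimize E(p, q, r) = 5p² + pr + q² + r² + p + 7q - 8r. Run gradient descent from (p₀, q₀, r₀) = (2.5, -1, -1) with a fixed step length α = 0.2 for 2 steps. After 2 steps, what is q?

∇E = (10p + r + 1, 2q + 7, p + 2r - 8)
Step 1: at (2.5, -1, -1), ∇E = (25, 5, -7.5) → (2.5, -1, -1) − 0.2·(25, 5, -7.5) = (-2.5, -2, 0.5)
Step 2: at (-2.5, -2, 0.5), ∇E = (-23.5, 3, -9.5) → (-2.5, -2, 0.5) − 0.2·(-23.5, 3, -9.5) = (2.2, -2.6, 2.4)
q = -2.6

-2.6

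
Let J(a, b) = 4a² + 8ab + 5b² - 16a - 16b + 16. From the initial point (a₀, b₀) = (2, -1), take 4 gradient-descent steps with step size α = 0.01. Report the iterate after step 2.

(2.1456, -0.8164)

∇J = (8a + 8b - 16, 8a + 10b - 16)
Step 1: at (2, -1), ∇J = (-8, -10) → (2, -1) − 0.01·(-8, -10) = (2.08, -0.9)
Step 2: at (2.08, -0.9), ∇J = (-6.56, -8.36) → (2.08, -0.9) − 0.01·(-6.56, -8.36) = (2.1456, -0.8164)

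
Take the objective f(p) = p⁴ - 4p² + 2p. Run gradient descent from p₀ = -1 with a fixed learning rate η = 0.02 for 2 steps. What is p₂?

f′(p) = 4p³ - 8p + 2
p₁ = -1 − 0.02·6 = -1.12
p₂ = -1.12 − 0.02·5.340288 = -1.22680576

-1.22680576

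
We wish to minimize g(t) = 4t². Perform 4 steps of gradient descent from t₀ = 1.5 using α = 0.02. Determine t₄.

0.74680704

g′(t) = 8t
Step 1: g′(1.5) = 12; t₁ = 1.5 − 0.02·12 = 1.26
Step 2: g′(1.26) = 10.08; t₂ = 1.26 − 0.02·10.08 = 1.0584
Step 3: g′(1.0584) = 8.4672; t₃ = 1.0584 − 0.02·8.4672 = 0.889056
Step 4: g′(0.889056) = 7.112448; t₄ = 0.889056 − 0.02·7.112448 = 0.74680704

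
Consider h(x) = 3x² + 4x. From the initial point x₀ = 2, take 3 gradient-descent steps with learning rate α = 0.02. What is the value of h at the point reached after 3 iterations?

h′(x) = 6x + 4
Step 1: h′(2) = 16; x₁ = 2 − 0.02·16 = 1.68
Step 2: h′(1.68) = 14.08; x₂ = 1.68 − 0.02·14.08 = 1.3984
Step 3: h′(1.3984) = 12.3904; x₃ = 1.3984 − 0.02·12.3904 = 1.150592
h(1.150592) = 8.573953851392

8.573953851392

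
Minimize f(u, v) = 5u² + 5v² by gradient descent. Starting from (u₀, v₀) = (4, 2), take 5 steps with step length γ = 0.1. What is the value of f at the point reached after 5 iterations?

0

∇f = (10u, 10v)
Step 1: at (4, 2), ∇f = (40, 20) → (4, 2) − 0.1·(40, 20) = (0, 0)
Step 2: at (0, 0), ∇f = (0, 0) → (0, 0) − 0.1·(0, 0) = (0, 0)
Step 3: at (0, 0), ∇f = (0, 0) → (0, 0) − 0.1·(0, 0) = (0, 0)
Step 4: at (0, 0), ∇f = (0, 0) → (0, 0) − 0.1·(0, 0) = (0, 0)
Step 5: at (0, 0), ∇f = (0, 0) → (0, 0) − 0.1·(0, 0) = (0, 0)
f(0, 0) = 0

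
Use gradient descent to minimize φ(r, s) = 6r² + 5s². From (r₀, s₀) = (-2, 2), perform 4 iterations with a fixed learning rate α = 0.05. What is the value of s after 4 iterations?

∇φ = (12r, 10s)
(r₁, s₁) = (-2, 2) − 0.05·(-24, 20) = (-0.8, 1)
(r₂, s₂) = (-0.8, 1) − 0.05·(-9.6, 10) = (-0.32, 0.5)
(r₃, s₃) = (-0.32, 0.5) − 0.05·(-3.84, 5) = (-0.128, 0.25)
(r₄, s₄) = (-0.128, 0.25) − 0.05·(-1.536, 2.5) = (-0.0512, 0.125)
s = 0.125

0.125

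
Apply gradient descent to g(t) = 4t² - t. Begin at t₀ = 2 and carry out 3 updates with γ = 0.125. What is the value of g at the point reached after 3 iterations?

-0.0625

g′(t) = 8t - 1
t₁ = 2 − 0.125·15 = 0.125
t₂ = 0.125 − 0.125·0 = 0.125
t₃ = 0.125 − 0.125·0 = 0.125
g(0.125) = -0.0625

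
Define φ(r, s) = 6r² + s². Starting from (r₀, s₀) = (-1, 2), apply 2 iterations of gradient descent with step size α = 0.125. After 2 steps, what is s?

∇φ = (12r, 2s)
(r₁, s₁) = (-1, 2) − 0.125·(-12, 4) = (0.5, 1.5)
(r₂, s₂) = (0.5, 1.5) − 0.125·(6, 3) = (-0.25, 1.125)
s = 1.125

1.125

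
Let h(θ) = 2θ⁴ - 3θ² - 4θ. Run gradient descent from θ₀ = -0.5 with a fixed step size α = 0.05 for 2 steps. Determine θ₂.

-0.2944

h′(θ) = 8θ³ - 6θ - 4
Step 1: h′(-0.5) = -2; θ₁ = -0.5 − 0.05·(-2) = -0.4
Step 2: h′(-0.4) = -2.112; θ₂ = -0.4 − 0.05·(-2.112) = -0.2944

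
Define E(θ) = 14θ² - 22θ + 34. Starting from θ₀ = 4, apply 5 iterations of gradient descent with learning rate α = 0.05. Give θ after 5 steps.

E′(θ) = 28θ - 22
θ₁ = 4 − 0.05·90 = -0.5
θ₂ = -0.5 − 0.05·(-36) = 1.3
θ₃ = 1.3 − 0.05·14.4 = 0.58
θ₄ = 0.58 − 0.05·(-5.76) = 0.868
θ₅ = 0.868 − 0.05·2.304 = 0.7528

0.7528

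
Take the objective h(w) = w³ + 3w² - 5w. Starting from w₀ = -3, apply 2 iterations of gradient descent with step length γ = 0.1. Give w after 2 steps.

-4.328

h′(w) = 3w² + 6w - 5
w₁ = -3 − 0.1·4 = -3.4
w₂ = -3.4 − 0.1·9.28 = -4.328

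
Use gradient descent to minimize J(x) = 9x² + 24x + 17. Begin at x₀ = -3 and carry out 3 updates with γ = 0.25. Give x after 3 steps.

70.125

J′(x) = 18x + 24
Step 1: J′(-3) = -30; x₁ = -3 − 0.25·(-30) = 4.5
Step 2: J′(4.5) = 105; x₂ = 4.5 − 0.25·105 = -21.75
Step 3: J′(-21.75) = -367.5; x₃ = -21.75 − 0.25·(-367.5) = 70.125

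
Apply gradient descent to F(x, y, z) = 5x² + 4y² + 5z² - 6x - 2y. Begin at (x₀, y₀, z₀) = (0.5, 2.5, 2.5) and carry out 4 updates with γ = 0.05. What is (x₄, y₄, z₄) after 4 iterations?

∇F = (10x - 6, 8y - 2, 10z)
(x₁, y₁, z₁) = (0.5, 2.5, 2.5) − 0.05·(-1, 18, 25) = (0.55, 1.6, 1.25)
(x₂, y₂, z₂) = (0.55, 1.6, 1.25) − 0.05·(-0.5, 10.8, 12.5) = (0.575, 1.06, 0.625)
(x₃, y₃, z₃) = (0.575, 1.06, 0.625) − 0.05·(-0.25, 6.48, 6.25) = (0.5875, 0.736, 0.3125)
(x₄, y₄, z₄) = (0.5875, 0.736, 0.3125) − 0.05·(-0.125, 3.888, 3.125) = (0.59375, 0.5416, 0.15625)

(0.59375, 0.5416, 0.15625)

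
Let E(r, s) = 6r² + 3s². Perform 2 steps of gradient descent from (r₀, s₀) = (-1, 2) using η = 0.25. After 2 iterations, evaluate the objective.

∇E = (12r, 6s)
(r₁, s₁) = (-1, 2) − 0.25·(-12, 12) = (2, -1)
(r₂, s₂) = (2, -1) − 0.25·(24, -6) = (-4, 0.5)
E(-4, 0.5) = 96.75

96.75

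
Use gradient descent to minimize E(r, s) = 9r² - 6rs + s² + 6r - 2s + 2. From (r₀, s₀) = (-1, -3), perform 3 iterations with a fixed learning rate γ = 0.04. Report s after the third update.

-2.9008

∇E = (18r - 6s + 6, -6r + 2s - 2)
(r₁, s₁) = (-1, -3) − 0.04·(6, -2) = (-1.24, -2.92)
(r₂, s₂) = (-1.24, -2.92) − 0.04·(1.2, -0.4) = (-1.288, -2.904)
(r₃, s₃) = (-1.288, -2.904) − 0.04·(0.24, -0.08) = (-1.2976, -2.9008)
s = -2.9008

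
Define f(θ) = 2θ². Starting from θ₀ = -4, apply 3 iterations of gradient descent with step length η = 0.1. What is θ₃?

f′(θ) = 4θ
Step 1: f′(-4) = -16; θ₁ = -4 − 0.1·(-16) = -2.4
Step 2: f′(-2.4) = -9.6; θ₂ = -2.4 − 0.1·(-9.6) = -1.44
Step 3: f′(-1.44) = -5.76; θ₃ = -1.44 − 0.1·(-5.76) = -0.864

-0.864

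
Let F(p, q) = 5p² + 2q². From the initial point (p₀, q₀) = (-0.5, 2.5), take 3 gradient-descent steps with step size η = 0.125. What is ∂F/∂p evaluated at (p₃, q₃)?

∇F = (10p, 4q)
(p₁, q₁) = (-0.5, 2.5) − 0.125·(-5, 10) = (0.125, 1.25)
(p₂, q₂) = (0.125, 1.25) − 0.125·(1.25, 5) = (-0.03125, 0.625)
(p₃, q₃) = (-0.03125, 0.625) − 0.125·(-0.3125, 2.5) = (0.0078125, 0.3125)
∂F/∂p at (0.0078125, 0.3125) = 0.078125

0.078125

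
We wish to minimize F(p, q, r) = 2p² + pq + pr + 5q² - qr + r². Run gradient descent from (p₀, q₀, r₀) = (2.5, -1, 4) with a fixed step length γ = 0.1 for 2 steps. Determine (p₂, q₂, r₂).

∇F = (4p + q + r, p + 10q - r, p - q + 2r)
Step 1: at (2.5, -1, 4), ∇F = (13, -11.5, 11.5) → (2.5, -1, 4) − 0.1·(13, -11.5, 11.5) = (1.2, 0.15, 2.85)
Step 2: at (1.2, 0.15, 2.85), ∇F = (7.8, -0.15, 6.75) → (1.2, 0.15, 2.85) − 0.1·(7.8, -0.15, 6.75) = (0.42, 0.165, 2.175)

(0.42, 0.165, 2.175)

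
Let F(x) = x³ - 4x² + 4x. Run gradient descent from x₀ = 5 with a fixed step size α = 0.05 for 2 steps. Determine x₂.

2.674625

F′(x) = 3x² - 8x + 4
x₁ = 5 − 0.05·39 = 3.05
x₂ = 3.05 − 0.05·7.5075 = 2.674625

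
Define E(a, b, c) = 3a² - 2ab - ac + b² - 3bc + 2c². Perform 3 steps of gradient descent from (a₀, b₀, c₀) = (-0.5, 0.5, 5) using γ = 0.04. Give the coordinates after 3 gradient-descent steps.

∇E = (6a - 2b - c, -2a + 2b - 3c, -a - 3b + 4c)
(a₁, b₁, c₁) = (-0.5, 0.5, 5) − 0.04·(-9, -13, 19) = (-0.14, 1.02, 4.24)
(a₂, b₂, c₂) = (-0.14, 1.02, 4.24) − 0.04·(-7.12, -10.4, 14.04) = (0.1448, 1.436, 3.6784)
(a₃, b₃, c₃) = (0.1448, 1.436, 3.6784) − 0.04·(-5.6816, -8.4528, 10.2608) = (0.372064, 1.774112, 3.267968)

(0.372064, 1.774112, 3.267968)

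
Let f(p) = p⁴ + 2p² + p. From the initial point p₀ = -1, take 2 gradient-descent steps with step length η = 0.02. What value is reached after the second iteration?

-0.76031552

f′(p) = 4p³ + 4p + 1
Step 1: f′(-1) = -7; p₁ = -1 − 0.02·(-7) = -0.86
Step 2: f′(-0.86) = -4.984224; p₂ = -0.86 − 0.02·(-4.984224) = -0.76031552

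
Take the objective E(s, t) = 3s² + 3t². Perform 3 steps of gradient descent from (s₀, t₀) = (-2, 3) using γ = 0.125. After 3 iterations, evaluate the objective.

∇E = (6s, 6t)
(s₁, t₁) = (-2, 3) − 0.125·(-12, 18) = (-0.5, 0.75)
(s₂, t₂) = (-0.5, 0.75) − 0.125·(-3, 4.5) = (-0.125, 0.1875)
(s₃, t₃) = (-0.125, 0.1875) − 0.125·(-0.75, 1.125) = (-0.03125, 0.046875)
E(-0.03125, 0.046875) = 0.009521484375

0.009521484375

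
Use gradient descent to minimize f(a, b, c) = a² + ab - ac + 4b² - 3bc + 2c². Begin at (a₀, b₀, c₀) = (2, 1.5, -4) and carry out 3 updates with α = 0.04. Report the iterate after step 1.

∇f = (2a + b - c, a + 8b - 3c, -a - 3b + 4c)
Step 1: at (2, 1.5, -4), ∇f = (9.5, 26, -22.5) → (2, 1.5, -4) − 0.04·(9.5, 26, -22.5) = (1.62, 0.46, -3.1)

(1.62, 0.46, -3.1)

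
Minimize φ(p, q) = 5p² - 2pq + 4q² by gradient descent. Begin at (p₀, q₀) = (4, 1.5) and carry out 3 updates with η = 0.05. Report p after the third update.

0.702

∇φ = (10p - 2q, -2p + 8q)
Step 1: at (4, 1.5), ∇φ = (37, 4) → (4, 1.5) − 0.05·(37, 4) = (2.15, 1.3)
Step 2: at (2.15, 1.3), ∇φ = (18.9, 6.1) → (2.15, 1.3) − 0.05·(18.9, 6.1) = (1.205, 0.995)
Step 3: at (1.205, 0.995), ∇φ = (10.06, 5.55) → (1.205, 0.995) − 0.05·(10.06, 5.55) = (0.702, 0.7175)
p = 0.702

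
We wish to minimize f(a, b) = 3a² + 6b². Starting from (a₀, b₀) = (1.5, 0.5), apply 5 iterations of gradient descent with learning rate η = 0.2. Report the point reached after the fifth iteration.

(-0.00048, -2.68912)

∇f = (6a, 12b)
(a₁, b₁) = (1.5, 0.5) − 0.2·(9, 6) = (-0.3, -0.7)
(a₂, b₂) = (-0.3, -0.7) − 0.2·(-1.8, -8.4) = (0.06, 0.98)
(a₃, b₃) = (0.06, 0.98) − 0.2·(0.36, 11.76) = (-0.012, -1.372)
(a₄, b₄) = (-0.012, -1.372) − 0.2·(-0.072, -16.464) = (0.0024, 1.9208)
(a₅, b₅) = (0.0024, 1.9208) − 0.2·(0.0144, 23.0496) = (-0.00048, -2.68912)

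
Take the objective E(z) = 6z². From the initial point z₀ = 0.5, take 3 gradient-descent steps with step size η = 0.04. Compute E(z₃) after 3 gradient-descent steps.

E′(z) = 12z
Step 1: E′(0.5) = 6; z₁ = 0.5 − 0.04·6 = 0.26
Step 2: E′(0.26) = 3.12; z₂ = 0.26 − 0.04·3.12 = 0.1352
Step 3: E′(0.1352) = 1.6224; z₃ = 0.1352 − 0.04·1.6224 = 0.070304
E(0.070304) = 0.029655914496

0.029655914496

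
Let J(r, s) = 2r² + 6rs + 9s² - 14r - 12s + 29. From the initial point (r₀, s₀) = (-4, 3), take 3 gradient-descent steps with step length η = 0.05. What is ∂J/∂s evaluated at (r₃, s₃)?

4.59

∇J = (4r + 6s - 14, 6r + 18s - 12)
(r₁, s₁) = (-4, 3) − 0.05·(-12, 18) = (-3.4, 2.1)
(r₂, s₂) = (-3.4, 2.1) − 0.05·(-15, 5.4) = (-2.65, 1.83)
(r₃, s₃) = (-2.65, 1.83) − 0.05·(-13.62, 5.04) = (-1.969, 1.578)
∂J/∂s at (-1.969, 1.578) = 4.59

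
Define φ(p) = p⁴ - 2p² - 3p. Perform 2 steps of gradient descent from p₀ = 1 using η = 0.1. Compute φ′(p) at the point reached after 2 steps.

-0.316141125888

φ′(p) = 4p³ - 4p - 3
Step 1: φ′(1) = -3; p₁ = 1 − 0.1·(-3) = 1.3
Step 2: φ′(1.3) = 0.588; p₂ = 1.3 − 0.1·0.588 = 1.2412
φ′(p) at (1.2412) = -0.316141125888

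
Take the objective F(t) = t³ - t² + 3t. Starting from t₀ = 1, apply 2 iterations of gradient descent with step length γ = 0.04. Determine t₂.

0.702528

F′(t) = 3t² - 2t + 3
Step 1: F′(1) = 4; t₁ = 1 − 0.04·4 = 0.84
Step 2: F′(0.84) = 3.4368; t₂ = 0.84 − 0.04·3.4368 = 0.702528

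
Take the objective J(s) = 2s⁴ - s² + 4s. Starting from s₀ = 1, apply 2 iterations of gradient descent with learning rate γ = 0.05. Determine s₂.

J′(s) = 8s³ - 2s + 4
s₁ = 1 − 0.05·10 = 0.5
s₂ = 0.5 − 0.05·4 = 0.3

0.3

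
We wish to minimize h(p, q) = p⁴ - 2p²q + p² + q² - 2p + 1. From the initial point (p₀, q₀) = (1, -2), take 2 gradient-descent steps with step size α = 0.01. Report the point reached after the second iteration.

∇h = (4p³ - 4pq + 2p - 2, -2p² + 2q)
(p₁, q₁) = (1, -2) − 0.01·(12, -6) = (0.88, -1.94)
(p₂, q₂) = (0.88, -1.94) − 0.01·(9.314688, -5.4288) = (0.78685312, -1.885712)

(0.78685312, -1.885712)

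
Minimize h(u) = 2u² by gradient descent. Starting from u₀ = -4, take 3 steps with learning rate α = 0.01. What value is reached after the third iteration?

-3.538944

h′(u) = 4u
u₁ = -4 − 0.01·(-16) = -3.84
u₂ = -3.84 − 0.01·(-15.36) = -3.6864
u₃ = -3.6864 − 0.01·(-14.7456) = -3.538944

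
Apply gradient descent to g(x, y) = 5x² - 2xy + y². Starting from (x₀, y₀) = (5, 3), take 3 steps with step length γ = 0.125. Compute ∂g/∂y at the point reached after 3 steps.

∇g = (10x - 2y, -2x + 2y)
Step 1: at (5, 3), ∇g = (44, -4) → (5, 3) − 0.125·(44, -4) = (-0.5, 3.5)
Step 2: at (-0.5, 3.5), ∇g = (-12, 8) → (-0.5, 3.5) − 0.125·(-12, 8) = (1, 2.5)
Step 3: at (1, 2.5), ∇g = (5, 3) → (1, 2.5) − 0.125·(5, 3) = (0.375, 2.125)
∂g/∂y at (0.375, 2.125) = 3.5

3.5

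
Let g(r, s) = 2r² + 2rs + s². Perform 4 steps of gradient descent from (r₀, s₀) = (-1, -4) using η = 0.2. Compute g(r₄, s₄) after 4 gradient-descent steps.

∇g = (4r + 2s, 2r + 2s)
(r₁, s₁) = (-1, -4) − 0.2·(-12, -10) = (1.4, -2)
(r₂, s₂) = (1.4, -2) − 0.2·(1.6, -1.2) = (1.08, -1.76)
(r₃, s₃) = (1.08, -1.76) − 0.2·(0.8, -1.36) = (0.92, -1.488)
(r₄, s₄) = (0.92, -1.488) − 0.2·(0.704, -1.136) = (0.7792, -1.2608)
g(0.7792, -1.2608) = 0.8390912

0.8390912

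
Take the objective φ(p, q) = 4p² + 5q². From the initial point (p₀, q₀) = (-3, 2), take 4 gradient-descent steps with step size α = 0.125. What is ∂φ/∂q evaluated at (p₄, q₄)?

∇φ = (8p, 10q)
Step 1: at (-3, 2), ∇φ = (-24, 20) → (-3, 2) − 0.125·(-24, 20) = (0, -0.5)
Step 2: at (0, -0.5), ∇φ = (0, -5) → (0, -0.5) − 0.125·(0, -5) = (0, 0.125)
Step 3: at (0, 0.125), ∇φ = (0, 1.25) → (0, 0.125) − 0.125·(0, 1.25) = (0, -0.03125)
Step 4: at (0, -0.03125), ∇φ = (0, -0.3125) → (0, -0.03125) − 0.125·(0, -0.3125) = (0, 0.0078125)
∂φ/∂q at (0, 0.0078125) = 0.078125

0.078125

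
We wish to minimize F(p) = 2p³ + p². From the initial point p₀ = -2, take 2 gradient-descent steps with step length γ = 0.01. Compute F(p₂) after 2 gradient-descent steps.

F′(p) = 6p² + 2p
p₁ = -2 − 0.01·20 = -2.2
p₂ = -2.2 − 0.01·24.64 = -2.4464
F(-2.4464) = -23.297913458688

-23.297913458688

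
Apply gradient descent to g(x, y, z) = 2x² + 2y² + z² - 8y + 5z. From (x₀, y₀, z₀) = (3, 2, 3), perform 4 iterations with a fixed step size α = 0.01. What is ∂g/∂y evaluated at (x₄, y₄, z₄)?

0

∇g = (4x, 4y - 8, 2z + 5)
(x₁, y₁, z₁) = (3, 2, 3) − 0.01·(12, 0, 11) = (2.88, 2, 2.89)
(x₂, y₂, z₂) = (2.88, 2, 2.89) − 0.01·(11.52, 0, 10.78) = (2.7648, 2, 2.7822)
(x₃, y₃, z₃) = (2.7648, 2, 2.7822) − 0.01·(11.0592, 0, 10.5644) = (2.654208, 2, 2.676556)
(x₄, y₄, z₄) = (2.654208, 2, 2.676556) − 0.01·(10.616832, 0, 10.353112) = (2.54803968, 2, 2.57302488)
∂g/∂y at (2.54803968, 2, 2.57302488) = 0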